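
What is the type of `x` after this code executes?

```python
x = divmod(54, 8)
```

divmod() returns tuple of (quotient, remainder)

tuple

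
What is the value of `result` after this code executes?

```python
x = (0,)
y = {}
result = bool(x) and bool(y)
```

x = (0,); y = {}; result = False

False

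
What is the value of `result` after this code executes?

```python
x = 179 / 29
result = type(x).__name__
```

x is float; result = 'float'

'float'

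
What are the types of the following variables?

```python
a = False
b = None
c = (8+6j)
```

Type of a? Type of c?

a is assigned the constant False, which has type bool; c is assigned (8+6j), an int plus an imaginary literal (j suffix), which evaluates to complex

bool, complex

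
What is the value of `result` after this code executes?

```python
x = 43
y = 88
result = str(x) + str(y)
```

x = 43; y = 88; result = '4388'

'4388'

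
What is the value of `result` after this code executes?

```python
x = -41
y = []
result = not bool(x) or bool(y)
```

x = -41; y = []; result = False

False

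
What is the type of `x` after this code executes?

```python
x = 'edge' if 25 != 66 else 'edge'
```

Both branches of conditional are str

str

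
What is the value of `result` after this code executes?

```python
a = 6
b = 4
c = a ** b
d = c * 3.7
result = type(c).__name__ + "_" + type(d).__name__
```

a is int; b is int; c is int; d is float; result = 'int_float'

'int_float'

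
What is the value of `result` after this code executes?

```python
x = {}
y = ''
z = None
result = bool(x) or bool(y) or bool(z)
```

x = {}; y = ''; z = None; result = False

False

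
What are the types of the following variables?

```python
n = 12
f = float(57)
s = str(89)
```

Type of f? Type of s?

f is assigned the result of calling float(), which returns a float; s is assigned the result of calling str(), which returns a str

float, str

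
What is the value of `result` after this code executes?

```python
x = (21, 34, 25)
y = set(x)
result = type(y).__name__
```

x is tuple; y is set; result = 'set'

'set'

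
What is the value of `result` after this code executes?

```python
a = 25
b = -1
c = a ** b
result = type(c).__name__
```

a is int; b is int; c is float; result = 'float'

'float'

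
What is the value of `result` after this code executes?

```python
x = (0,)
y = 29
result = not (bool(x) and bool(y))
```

x = (0,); y = 29; result = False

False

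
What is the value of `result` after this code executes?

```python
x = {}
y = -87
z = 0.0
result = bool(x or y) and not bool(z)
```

x = {}; y = -87; z = 0.0; result = True

True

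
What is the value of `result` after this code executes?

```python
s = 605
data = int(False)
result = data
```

s = 605; data = 0; result = 0

0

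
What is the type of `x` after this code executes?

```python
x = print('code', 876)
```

print() returns None

NoneType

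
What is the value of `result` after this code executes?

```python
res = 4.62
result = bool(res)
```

res = 4.62; result = True

True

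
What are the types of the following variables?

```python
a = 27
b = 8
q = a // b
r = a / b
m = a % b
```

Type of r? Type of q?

/ returns float; // returns int

float, int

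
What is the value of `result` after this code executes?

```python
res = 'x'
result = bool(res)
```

res = 'x'; result = True

True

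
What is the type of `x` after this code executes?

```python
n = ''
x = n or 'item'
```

'or' returns first truthy value (str)

str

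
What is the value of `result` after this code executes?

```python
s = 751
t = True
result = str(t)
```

s = 751; t = True; result = 'True'

'True'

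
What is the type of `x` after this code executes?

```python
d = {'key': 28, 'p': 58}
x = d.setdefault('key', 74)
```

dict.setdefault() returns the (existing or default) value

int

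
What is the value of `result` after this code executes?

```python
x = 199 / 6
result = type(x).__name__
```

x is float; result = 'float'

'float'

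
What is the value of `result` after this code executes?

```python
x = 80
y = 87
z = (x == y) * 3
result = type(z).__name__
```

x is int; y is int; z is int; result = 'int'

'int'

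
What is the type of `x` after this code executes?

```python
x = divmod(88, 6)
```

divmod() returns tuple of (quotient, remainder)

tuple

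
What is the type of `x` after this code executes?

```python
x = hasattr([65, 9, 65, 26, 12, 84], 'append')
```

hasattr() returns bool

bool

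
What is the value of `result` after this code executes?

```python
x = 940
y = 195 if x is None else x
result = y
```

x = 940; y = 940; result = 940

940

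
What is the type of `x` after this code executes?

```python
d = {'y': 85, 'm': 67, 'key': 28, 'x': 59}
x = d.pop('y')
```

dict.pop() returns the value

int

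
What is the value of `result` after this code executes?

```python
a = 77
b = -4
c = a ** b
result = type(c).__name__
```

a is int; b is int; c is float; result = 'float'

'float'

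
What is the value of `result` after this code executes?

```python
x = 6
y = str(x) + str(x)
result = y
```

x = 6; y = '66'; result = '66'

'66'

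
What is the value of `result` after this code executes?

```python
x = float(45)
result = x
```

x = 45.0; result = 45.0

45.0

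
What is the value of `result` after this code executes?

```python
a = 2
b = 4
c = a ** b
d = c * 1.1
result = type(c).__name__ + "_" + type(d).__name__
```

a is int; b is int; c is int; d is float; result = 'int_float'

'int_float'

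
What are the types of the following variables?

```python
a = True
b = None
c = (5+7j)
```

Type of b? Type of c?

b is assigned None, whose type is NoneType; c is assigned (5+7j), an int plus an imaginary literal (j suffix), which evaluates to complex

NoneType, complex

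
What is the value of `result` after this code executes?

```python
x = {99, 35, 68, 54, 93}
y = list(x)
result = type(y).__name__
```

x is set; y is list; result = 'list'

'list'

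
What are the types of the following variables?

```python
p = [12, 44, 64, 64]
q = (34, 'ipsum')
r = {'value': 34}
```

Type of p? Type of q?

p is assigned a list literal (square brackets); q is assigned a tuple (parenthesized, comma-separated values)

list, tuple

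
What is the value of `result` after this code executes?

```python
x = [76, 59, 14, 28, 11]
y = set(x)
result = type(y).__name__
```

x is list; y is set; result = 'set'

'set'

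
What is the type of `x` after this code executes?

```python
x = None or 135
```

'or' with None returns the other truthy value

int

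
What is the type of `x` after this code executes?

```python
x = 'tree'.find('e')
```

str.find() returns int index

int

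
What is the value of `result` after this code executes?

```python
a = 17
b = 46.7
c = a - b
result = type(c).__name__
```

a is int; b is float; c is float; result = 'float'

'float'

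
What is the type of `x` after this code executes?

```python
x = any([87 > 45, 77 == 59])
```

any() returns bool

bool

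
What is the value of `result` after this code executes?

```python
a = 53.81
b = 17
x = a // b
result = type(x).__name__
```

a is float; b is int; x is float; result = 'float'

'float'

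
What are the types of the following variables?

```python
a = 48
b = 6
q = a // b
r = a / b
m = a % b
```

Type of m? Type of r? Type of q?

% of ints returns int; / returns float; // returns int

int, float, int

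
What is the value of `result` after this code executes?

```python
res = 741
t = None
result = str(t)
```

res = 741; t = None; result = 'None'

'None'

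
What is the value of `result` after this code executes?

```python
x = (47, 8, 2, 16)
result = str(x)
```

x = (47, 8, 2, 16); result = '(47, 8, 2, 16)'

'(47, 8, 2, 16)'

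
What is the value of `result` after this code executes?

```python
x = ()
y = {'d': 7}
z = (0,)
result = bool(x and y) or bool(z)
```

x = (); y = {'d': 7}; z = (0,); result = True

True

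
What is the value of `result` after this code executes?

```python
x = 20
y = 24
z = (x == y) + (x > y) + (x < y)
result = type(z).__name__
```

x is int; y is int; z is int; result = 'int'

'int'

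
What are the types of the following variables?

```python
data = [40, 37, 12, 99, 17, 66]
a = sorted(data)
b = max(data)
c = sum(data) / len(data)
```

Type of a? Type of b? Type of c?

sorted() returns list; max of ints returns int; int / int = float

list, int, float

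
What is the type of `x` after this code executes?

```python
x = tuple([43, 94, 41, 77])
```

tuple() constructor returns tuple

tuple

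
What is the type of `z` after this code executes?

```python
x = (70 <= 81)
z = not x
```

'not' returns bool

bool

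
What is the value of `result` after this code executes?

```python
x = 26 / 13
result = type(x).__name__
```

x is float; result = 'float'

'float'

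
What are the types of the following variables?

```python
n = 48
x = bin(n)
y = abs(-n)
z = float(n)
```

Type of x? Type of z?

bin() returns str; float() returns float

str, float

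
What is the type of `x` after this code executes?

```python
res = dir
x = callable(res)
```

callable() returns bool

bool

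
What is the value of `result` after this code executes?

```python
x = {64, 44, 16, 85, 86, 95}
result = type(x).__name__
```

x is set; result = 'set'

'set'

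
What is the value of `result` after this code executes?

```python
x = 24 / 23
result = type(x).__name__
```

x is float; result = 'float'

'float'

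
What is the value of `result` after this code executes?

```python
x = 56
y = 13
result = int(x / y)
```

x = 56; y = 13; result = 4

4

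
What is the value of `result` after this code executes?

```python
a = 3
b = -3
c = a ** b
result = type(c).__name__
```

a is int; b is int; c is float; result = 'float'

'float'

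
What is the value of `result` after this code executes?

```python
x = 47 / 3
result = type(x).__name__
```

x is float; result = 'float'

'float'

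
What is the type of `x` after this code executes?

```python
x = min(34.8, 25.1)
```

min() of floats returns float

float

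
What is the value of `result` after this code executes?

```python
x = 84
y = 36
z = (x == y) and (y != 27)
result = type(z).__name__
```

x is int; y is int; z is bool; result = 'bool'

'bool'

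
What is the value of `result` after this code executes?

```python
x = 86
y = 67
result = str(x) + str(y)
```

x = 86; y = 67; result = '8667'

'8667'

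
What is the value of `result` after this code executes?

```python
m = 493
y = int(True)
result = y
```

m = 493; y = 1; result = 1

1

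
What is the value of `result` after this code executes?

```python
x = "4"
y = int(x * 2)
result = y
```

x = '4'; y = 44; result = 44

44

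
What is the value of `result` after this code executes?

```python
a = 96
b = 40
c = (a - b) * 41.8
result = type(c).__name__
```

a is int; b is int; c is float; result = 'float'

'float'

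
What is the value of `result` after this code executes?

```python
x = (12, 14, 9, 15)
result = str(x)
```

x = (12, 14, 9, 15); result = '(12, 14, 9, 15)'

'(12, 14, 9, 15)'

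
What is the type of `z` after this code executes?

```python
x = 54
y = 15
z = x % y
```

int % int = int

int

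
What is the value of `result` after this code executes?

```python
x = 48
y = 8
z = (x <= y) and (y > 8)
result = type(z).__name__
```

x is int; y is int; z is bool; result = 'bool'

'bool'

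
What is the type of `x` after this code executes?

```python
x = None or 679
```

'or' with None returns the other truthy value

int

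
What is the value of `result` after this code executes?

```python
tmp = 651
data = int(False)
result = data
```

tmp = 651; data = 0; result = 0

0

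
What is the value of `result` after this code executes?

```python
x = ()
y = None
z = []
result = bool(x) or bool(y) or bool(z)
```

x = (); y = None; z = []; result = False

False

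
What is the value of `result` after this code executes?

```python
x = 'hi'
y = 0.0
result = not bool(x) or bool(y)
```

x = 'hi'; y = 0.0; result = False

False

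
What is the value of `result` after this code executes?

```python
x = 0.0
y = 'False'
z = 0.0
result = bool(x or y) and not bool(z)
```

x = 0.0; y = 'False'; z = 0.0; result = True

True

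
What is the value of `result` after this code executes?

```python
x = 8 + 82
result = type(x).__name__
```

x is int; result = 'int'

'int'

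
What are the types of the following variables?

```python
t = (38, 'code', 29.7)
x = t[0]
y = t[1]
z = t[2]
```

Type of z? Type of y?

tuple[2] is float; tuple[1] is str

float, str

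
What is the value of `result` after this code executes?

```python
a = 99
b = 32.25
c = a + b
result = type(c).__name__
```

a is int; b is float; c is float; result = 'float'

'float'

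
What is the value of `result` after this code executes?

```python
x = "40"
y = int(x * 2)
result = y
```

x = '40'; y = 4040; result = 4040

4040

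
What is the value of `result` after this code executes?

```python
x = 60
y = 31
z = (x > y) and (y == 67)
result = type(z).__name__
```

x is int; y is int; z is bool; result = 'bool'

'bool'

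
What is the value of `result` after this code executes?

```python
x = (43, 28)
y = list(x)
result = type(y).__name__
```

x is tuple; y is list; result = 'list'

'list'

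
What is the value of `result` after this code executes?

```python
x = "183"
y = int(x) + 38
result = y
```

x = '183'; y = 221; result = 221

221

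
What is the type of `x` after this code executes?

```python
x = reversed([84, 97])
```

reversed() on a list returns list_reverseiterator

list_reverseiterator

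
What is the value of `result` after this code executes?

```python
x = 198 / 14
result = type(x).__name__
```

x is float; result = 'float'

'float'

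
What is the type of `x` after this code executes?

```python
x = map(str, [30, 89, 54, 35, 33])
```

map() returns a map object

map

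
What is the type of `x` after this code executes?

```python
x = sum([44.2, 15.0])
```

sum() of floats returns float

float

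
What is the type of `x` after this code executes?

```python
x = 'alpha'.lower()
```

str.lower() returns str

str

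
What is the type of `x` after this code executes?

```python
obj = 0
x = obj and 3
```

'and' returns first falsy value (0 is int)

int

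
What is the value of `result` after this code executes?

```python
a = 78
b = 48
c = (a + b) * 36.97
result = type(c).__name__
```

a is int; b is int; c is float; result = 'float'

'float'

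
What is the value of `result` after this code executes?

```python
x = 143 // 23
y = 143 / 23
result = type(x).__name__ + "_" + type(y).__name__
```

x is int; y is float; result = 'int_float'

'int_float'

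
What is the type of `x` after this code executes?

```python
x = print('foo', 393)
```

print() returns None

NoneType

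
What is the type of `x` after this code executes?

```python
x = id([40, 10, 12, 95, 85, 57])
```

id() returns int

int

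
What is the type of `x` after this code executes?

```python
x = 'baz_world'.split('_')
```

str.split() returns list

list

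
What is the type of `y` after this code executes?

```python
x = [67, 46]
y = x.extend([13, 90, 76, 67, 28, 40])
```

list.extend() returns None

NoneType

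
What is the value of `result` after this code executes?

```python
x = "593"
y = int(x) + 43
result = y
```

x = '593'; y = 636; result = 636

636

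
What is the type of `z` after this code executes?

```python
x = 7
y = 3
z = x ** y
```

positive int ** positive int = int

int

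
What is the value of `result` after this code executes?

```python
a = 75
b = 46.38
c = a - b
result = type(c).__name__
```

a is int; b is float; c is float; result = 'float'

'float'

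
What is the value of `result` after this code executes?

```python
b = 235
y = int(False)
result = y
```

b = 235; y = 0; result = 0

0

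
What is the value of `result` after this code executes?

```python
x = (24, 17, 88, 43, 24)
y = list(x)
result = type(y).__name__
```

x is tuple; y is list; result = 'list'

'list'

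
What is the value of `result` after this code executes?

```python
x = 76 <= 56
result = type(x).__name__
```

x is bool; result = 'bool'

'bool'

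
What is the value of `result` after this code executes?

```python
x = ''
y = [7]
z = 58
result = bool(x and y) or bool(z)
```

x = ''; y = [7]; z = 58; result = True

True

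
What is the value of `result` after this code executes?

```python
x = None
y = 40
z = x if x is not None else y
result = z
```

x = None; y = 40; z = 40; result = 40

40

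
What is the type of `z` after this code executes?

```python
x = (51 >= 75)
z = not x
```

'not' returns bool

bool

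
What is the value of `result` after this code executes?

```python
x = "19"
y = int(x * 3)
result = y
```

x = '19'; y = 191919; result = 191919

191919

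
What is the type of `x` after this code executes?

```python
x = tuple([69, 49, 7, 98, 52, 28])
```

tuple() constructor returns tuple

tuple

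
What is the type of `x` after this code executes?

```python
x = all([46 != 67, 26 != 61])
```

all() returns bool

bool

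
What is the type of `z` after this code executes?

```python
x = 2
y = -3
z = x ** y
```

int ** negative = float

float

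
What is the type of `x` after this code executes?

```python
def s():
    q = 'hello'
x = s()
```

Function without return returns None

NoneType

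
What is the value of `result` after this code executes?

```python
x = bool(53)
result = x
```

x = True; result = True

True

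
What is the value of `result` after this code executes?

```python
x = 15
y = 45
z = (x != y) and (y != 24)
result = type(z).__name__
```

x is int; y is int; z is bool; result = 'bool'

'bool'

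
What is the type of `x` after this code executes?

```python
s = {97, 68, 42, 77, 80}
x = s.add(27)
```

set.add() returns None (mutates in place)

NoneType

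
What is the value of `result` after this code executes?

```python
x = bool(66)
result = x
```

x = True; result = True

True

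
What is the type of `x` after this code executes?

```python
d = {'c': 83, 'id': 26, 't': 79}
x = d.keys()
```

.keys() returns dict_keys view

dict_keys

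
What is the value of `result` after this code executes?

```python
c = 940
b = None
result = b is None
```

c = 940; b = None; result = True

True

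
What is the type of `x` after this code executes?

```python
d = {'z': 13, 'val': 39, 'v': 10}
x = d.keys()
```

.keys() returns dict_keys view

dict_keys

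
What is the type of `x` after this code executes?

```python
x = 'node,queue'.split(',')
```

str.split() returns list

list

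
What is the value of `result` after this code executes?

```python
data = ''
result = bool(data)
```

data = ''; result = False

False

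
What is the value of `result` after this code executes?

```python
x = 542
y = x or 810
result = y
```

x = 542; y = 542; result = 542

542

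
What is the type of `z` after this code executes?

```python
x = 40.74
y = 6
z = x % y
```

float % int = float

float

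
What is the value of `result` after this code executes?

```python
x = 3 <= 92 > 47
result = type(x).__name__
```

x is bool; result = 'bool'

'bool'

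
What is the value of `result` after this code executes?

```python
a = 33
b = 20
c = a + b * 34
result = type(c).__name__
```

a is int; b is int; c is int; result = 'int'

'int'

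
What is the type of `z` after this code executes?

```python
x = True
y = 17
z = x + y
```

bool + int = int (bool is subclass of int)

int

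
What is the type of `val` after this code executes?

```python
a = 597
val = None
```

None has type NoneType

NoneType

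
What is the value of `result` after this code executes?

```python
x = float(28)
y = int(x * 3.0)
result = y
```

x = 28.0; y = 84; result = 84

84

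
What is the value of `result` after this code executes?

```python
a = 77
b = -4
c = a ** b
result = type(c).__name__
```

a is int; b is int; c is float; result = 'float'

'float'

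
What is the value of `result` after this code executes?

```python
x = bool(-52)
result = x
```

x = True; result = True

True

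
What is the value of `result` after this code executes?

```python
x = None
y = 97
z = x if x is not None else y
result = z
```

x = None; y = 97; z = 97; result = 97

97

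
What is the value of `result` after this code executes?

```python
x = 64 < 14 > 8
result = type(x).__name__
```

x is bool; result = 'bool'

'bool'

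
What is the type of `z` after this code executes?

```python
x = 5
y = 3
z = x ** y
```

positive int ** positive int = int

int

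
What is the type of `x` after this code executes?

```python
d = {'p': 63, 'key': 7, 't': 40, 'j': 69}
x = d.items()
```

dict.items() returns dict_items view

dict_items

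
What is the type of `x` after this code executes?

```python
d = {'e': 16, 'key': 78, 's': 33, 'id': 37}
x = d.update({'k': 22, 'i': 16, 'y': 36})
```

dict.update() returns None

NoneType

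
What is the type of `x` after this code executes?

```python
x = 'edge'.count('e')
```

str.count() returns int

int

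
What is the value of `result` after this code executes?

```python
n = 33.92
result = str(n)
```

n = 33.92; result = '33.92'

'33.92'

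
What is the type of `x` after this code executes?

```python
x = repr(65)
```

repr() returns str

str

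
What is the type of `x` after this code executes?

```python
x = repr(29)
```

repr() returns str

str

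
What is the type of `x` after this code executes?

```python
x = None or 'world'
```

'or' with None returns the other truthy value (str)

str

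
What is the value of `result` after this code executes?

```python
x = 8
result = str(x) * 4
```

x = 8; result = '8888'

'8888'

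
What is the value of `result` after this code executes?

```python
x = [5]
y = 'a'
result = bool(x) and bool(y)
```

x = [5]; y = 'a'; result = True

True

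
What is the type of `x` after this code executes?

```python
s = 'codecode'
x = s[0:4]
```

Slicing a str returns str

str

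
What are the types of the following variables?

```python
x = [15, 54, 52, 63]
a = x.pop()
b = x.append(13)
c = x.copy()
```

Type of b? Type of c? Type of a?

append() returns None; copy() returns list; pop() returns element

NoneType, list, int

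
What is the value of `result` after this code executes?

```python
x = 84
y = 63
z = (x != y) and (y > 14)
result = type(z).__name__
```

x is int; y is int; z is bool; result = 'bool'

'bool'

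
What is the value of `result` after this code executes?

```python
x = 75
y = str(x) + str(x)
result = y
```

x = 75; y = '7575'; result = '7575'

'7575'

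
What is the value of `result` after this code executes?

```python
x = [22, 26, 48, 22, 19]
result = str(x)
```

x = [22, 26, 48, 22, 19]; result = '[22, 26, 48, 22, 19]'

'[22, 26, 48, 22, 19]'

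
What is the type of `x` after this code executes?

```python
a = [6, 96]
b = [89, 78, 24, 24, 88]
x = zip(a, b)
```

zip() returns a zip object

zip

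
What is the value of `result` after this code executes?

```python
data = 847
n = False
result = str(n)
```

data = 847; n = False; result = 'False'

'False'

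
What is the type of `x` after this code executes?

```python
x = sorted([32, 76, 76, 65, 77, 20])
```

sorted() always returns list

list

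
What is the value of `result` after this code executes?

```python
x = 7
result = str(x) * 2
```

x = 7; result = '77'

'77'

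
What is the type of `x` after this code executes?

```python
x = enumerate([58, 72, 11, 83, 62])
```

enumerate() returns an enumerate object

enumerate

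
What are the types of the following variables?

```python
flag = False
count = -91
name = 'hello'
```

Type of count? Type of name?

count is assigned a bare integer (no decimal point), so it is an int; name is assigned a quoted string literal, so it is a str

int, str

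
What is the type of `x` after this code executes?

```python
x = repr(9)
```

repr() returns str

str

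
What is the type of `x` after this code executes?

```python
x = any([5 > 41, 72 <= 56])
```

any() returns bool

bool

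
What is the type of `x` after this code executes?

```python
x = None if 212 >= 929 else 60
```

212 >= 929 is False, so the else branch is taken

int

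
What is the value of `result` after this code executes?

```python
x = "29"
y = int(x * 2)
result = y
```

x = '29'; y = 2929; result = 2929

2929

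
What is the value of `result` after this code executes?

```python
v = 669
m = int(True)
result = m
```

v = 669; m = 1; result = 1

1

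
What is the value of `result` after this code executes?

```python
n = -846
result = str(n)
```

n = -846; result = '-846'

'-846'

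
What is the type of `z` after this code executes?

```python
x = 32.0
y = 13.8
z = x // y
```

float // float = float

float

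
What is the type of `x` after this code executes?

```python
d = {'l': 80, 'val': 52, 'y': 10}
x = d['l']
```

Accessing dict[str, int] with str key returns int

int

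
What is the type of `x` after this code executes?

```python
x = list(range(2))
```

list(range()) returns list

list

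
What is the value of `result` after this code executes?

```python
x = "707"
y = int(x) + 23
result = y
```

x = '707'; y = 730; result = 730

730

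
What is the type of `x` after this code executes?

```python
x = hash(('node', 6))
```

hash() returns int

int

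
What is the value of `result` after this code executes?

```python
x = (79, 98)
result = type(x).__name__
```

x is tuple; result = 'tuple'

'tuple'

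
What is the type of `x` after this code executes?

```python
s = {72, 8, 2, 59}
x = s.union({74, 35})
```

set.union() returns a new set

set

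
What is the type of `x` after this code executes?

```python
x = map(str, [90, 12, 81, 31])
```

map() returns a map object

map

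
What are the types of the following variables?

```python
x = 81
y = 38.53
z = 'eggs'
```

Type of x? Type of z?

x is assigned a bare integer (no decimal point), so it is an int; z is assigned a quoted string literal, so it is a str

int, str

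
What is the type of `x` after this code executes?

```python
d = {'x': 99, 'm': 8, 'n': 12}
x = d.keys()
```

.keys() returns dict_keys view

dict_keys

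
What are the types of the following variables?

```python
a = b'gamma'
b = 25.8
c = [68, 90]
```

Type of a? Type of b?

a is assigned a bytes literal (b'...' prefix); b is assigned a number with a decimal point, so it is a float

bytes, float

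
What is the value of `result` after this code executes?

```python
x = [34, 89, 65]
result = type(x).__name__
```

x is list; result = 'list'

'list'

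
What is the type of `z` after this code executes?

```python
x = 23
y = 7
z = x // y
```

int // int = int

int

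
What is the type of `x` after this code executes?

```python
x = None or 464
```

'or' with None returns the other truthy value

int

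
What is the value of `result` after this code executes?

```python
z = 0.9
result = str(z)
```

z = 0.9; result = '0.9'

'0.9'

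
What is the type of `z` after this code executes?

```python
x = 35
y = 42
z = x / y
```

int / int = float

float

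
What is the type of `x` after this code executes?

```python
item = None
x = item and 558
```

'and' returns first falsy value (None)

NoneType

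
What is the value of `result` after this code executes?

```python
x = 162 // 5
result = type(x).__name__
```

x is int; result = 'int'

'int'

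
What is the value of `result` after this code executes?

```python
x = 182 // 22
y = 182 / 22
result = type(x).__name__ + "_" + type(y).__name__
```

x is int; y is float; result = 'int_float'

'int_float'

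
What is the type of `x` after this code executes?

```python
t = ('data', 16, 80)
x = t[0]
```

Index 0 of tuple is a str literal

str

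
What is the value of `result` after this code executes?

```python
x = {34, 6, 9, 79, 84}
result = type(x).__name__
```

x is set; result = 'set'

'set'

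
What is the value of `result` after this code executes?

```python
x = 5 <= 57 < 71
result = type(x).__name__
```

x is bool; result = 'bool'

'bool'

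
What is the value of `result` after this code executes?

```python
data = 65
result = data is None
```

data = 65; result = False

False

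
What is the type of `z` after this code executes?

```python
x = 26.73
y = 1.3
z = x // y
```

float // float = float

float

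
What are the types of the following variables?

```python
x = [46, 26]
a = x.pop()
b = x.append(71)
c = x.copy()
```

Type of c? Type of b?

copy() returns list; append() returns None

list, NoneType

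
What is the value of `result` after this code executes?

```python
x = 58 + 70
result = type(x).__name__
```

x is int; result = 'int'

'int'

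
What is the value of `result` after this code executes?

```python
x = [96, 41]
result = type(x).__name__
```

x is list; result = 'list'

'list'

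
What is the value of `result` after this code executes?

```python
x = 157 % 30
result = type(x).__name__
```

x is int; result = 'int'

'int'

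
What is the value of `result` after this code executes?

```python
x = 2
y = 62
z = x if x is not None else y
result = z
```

x = 2; y = 62; z = 2; result = 2

2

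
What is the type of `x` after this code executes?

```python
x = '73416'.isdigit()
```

str.isdigit() returns bool

bool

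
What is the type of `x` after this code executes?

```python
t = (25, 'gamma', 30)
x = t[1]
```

Index 1 of tuple is a str literal

str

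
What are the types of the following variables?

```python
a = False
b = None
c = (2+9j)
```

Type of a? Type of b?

a is assigned the constant False, which has type bool; b is assigned None, whose type is NoneType

bool, NoneType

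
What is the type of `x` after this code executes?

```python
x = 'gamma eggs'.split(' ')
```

str.split() returns list

list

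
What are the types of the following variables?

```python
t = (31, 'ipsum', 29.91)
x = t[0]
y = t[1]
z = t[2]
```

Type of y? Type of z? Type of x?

tuple[1] is str; tuple[2] is float; tuple[0] is int

str, float, int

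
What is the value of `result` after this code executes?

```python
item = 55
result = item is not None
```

item = 55; result = True

True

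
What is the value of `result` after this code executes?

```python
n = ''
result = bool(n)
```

n = ''; result = False

False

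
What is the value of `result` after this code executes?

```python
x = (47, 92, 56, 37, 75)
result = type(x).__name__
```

x is tuple; result = 'tuple'

'tuple'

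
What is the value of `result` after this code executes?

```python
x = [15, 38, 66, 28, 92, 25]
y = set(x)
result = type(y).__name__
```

x is list; y is set; result = 'set'

'set'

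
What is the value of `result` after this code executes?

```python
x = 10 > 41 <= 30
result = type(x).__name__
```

x is bool; result = 'bool'

'bool'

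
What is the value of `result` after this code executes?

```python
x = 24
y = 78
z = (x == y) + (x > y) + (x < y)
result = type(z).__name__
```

x is int; y is int; z is int; result = 'int'

'int'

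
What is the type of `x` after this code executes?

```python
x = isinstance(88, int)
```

isinstance() returns bool

bool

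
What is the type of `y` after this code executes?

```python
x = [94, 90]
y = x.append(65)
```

list.append() returns None (mutates in place)

NoneType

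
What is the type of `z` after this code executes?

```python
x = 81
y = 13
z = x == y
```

Equality comparison returns bool

bool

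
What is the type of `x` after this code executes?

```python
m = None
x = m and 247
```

'and' returns first falsy value (None)

NoneType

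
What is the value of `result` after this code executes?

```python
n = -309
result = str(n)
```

n = -309; result = '-309'

'-309'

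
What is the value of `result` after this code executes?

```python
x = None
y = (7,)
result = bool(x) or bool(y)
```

x = None; y = (7,); result = True

True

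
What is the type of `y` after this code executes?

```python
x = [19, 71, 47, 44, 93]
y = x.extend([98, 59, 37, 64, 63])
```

list.extend() returns None

NoneType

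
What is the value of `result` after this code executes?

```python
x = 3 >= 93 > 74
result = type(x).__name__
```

x is bool; result = 'bool'

'bool'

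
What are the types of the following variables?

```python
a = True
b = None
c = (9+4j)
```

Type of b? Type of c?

b is assigned None, whose type is NoneType; c is assigned (9+4j), an int plus an imaginary literal (j suffix), which evaluates to complex

NoneType, complex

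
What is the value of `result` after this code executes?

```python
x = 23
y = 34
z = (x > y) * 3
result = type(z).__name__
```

x is int; y is int; z is int; result = 'int'

'int'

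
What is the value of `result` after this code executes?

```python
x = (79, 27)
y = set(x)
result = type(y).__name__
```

x is tuple; y is set; result = 'set'

'set'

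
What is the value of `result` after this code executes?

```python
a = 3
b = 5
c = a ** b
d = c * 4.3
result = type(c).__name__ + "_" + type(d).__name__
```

a is int; b is int; c is int; d is float; result = 'int_float'

'int_float'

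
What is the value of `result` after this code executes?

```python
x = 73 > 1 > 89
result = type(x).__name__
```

x is bool; result = 'bool'

'bool'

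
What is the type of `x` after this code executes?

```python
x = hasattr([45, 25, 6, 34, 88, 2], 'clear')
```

hasattr() returns bool

bool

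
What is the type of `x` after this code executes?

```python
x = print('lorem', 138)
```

print() returns None

NoneType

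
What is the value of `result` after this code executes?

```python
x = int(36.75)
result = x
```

x = 36; result = 36

36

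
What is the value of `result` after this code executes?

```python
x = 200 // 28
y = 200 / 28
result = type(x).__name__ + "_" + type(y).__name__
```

x is int; y is float; result = 'int_float'

'int_float'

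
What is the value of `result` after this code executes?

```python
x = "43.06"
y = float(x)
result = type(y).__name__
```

x is str; y is float; result = 'float'

'float'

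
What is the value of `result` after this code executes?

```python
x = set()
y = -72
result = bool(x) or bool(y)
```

x = set(); y = -72; result = True

True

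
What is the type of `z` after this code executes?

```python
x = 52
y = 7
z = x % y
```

int % int = int

int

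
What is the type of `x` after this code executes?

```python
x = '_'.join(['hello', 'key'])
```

str.join() returns str

str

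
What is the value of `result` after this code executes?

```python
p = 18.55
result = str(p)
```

p = 18.55; result = '18.55'

'18.55'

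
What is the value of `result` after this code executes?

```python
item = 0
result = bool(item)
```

item = 0; result = False

False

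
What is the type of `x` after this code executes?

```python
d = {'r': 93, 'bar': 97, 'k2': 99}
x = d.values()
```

.values() returns dict_values view

dict_values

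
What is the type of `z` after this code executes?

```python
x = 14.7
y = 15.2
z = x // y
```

float // float = float

float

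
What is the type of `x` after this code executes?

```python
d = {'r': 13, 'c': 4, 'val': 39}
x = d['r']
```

Accessing dict[str, int] with str key returns int

int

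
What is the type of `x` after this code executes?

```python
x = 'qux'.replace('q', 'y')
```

str.replace() returns str

str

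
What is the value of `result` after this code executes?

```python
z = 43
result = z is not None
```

z = 43; result = True

True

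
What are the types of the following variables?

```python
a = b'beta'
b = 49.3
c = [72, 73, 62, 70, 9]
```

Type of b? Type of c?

b is assigned a number with a decimal point, so it is a float; c is assigned a list literal (square brackets)

float, list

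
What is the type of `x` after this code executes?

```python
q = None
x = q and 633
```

'and' returns first falsy value (None)

NoneType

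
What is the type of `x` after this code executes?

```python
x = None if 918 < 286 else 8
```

918 < 286 is False, so the else branch is taken

int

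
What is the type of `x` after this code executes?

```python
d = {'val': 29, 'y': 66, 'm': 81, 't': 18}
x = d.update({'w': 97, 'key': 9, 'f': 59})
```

dict.update() returns None

NoneType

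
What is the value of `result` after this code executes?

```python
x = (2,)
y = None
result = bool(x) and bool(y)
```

x = (2,); y = None; result = False

False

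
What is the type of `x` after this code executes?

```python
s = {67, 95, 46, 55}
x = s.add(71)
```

set.add() returns None (mutates in place)

NoneType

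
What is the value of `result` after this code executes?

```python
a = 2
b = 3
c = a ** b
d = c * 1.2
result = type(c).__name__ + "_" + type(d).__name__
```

a is int; b is int; c is int; d is float; result = 'int_float'

'int_float'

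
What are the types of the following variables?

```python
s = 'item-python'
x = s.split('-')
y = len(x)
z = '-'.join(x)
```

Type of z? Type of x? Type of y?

str.join() returns str; str.split() returns list; len() returns int

str, list, int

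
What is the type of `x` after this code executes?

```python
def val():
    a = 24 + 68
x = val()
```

Function without return returns None

NoneType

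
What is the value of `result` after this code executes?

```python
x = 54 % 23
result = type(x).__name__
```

x is int; result = 'int'

'int'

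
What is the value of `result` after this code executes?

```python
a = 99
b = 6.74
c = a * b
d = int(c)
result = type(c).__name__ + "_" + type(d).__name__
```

a is int; b is float; c is float; d is int; result = 'float_int'

'float_int'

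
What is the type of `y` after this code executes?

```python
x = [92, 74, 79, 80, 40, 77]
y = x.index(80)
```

list.index() returns int

int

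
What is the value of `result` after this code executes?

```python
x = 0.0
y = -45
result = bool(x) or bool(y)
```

x = 0.0; y = -45; result = True

True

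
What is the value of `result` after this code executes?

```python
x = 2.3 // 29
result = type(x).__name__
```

x is float; result = 'float'

'float'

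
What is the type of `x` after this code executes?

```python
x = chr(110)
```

chr() returns str (single char)

str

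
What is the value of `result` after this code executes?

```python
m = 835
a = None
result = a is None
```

m = 835; a = None; result = True

True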